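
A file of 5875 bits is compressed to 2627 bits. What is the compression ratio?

Compression ratio = Original / Compressed
= 5875 / 2627 = 2.24:1


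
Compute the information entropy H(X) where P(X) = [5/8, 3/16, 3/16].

H(X) = -Σ p(x) log₂ p(x)
  -5/8 × log₂(5/8) = 0.4238
  -3/16 × log₂(3/16) = 0.4528
  -3/16 × log₂(3/16) = 0.4528
H(X) = 1.3294 bits


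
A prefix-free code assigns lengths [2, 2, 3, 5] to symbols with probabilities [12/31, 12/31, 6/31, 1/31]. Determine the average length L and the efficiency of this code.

Average length L = Σ p_i × l_i = 2.2903 bits
Entropy H = 1.6784 bits
Efficiency η = H/L × 100% = 73.28%


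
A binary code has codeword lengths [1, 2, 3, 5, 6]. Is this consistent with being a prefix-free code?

Kraft inequality: Σ 2^(-l_i) ≤ 1 for prefix-free code
Calculating: 2^(-1) + 2^(-2) + 2^(-3) + 2^(-5) + 2^(-6)
= 0.5 + 0.25 + 0.125 + 0.03125 + 0.015625
= 0.9219
Since 0.9219 ≤ 1, prefix-free code exists


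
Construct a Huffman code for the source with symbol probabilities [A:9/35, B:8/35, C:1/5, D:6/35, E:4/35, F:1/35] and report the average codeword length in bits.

Huffman tree construction:
Combine smallest probabilities repeatedly
Resulting codes:
  A: 10 (length 2)
  B: 01 (length 2)
  C: 00 (length 2)
  D: 111 (length 3)
  E: 1101 (length 4)
  F: 1100 (length 4)
Average length = Σ p(s) × length(s) = 2.4571 bits


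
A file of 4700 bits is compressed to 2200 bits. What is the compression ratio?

Compression ratio = Original / Compressed
= 4700 / 2200 = 2.14:1


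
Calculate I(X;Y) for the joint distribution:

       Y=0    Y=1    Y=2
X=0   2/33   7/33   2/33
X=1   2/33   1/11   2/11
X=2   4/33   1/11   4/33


H(X) = 1.5850, H(Y) = 1.5557, H(X,Y) = 3.0241
I(X;Y) = H(X) + H(Y) - H(X,Y) = 0.1167 bits


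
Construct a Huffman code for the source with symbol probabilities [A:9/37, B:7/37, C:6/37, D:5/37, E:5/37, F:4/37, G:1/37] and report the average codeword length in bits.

Huffman tree construction:
Combine smallest probabilities repeatedly
Resulting codes:
  A: 01 (length 2)
  B: 00 (length 2)
  C: 111 (length 3)
  D: 100 (length 3)
  E: 101 (length 3)
  F: 1101 (length 4)
  G: 1100 (length 4)
Average length = Σ p(s) × length(s) = 2.7027 bits


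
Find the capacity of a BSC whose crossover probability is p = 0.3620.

For BSC with error probability p:
C = 1 - H(p) where H(p) is binary entropy
H(0.3620) = -0.3620 × log₂(0.3620) - 0.6380 × log₂(0.6380)
H(p) = 0.9443
C = 1 - 0.9443 = 0.0557 bits/use


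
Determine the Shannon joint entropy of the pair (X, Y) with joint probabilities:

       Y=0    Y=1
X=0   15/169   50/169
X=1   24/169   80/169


H(X,Y) = -Σ p(x,y) log₂ p(x,y)
  p(0,0)=15/169: -0.0888 × log₂(0.0888) = 0.3101
  p(0,1)=50/169: -0.2959 × log₂(0.2959) = 0.5198
  p(1,0)=24/169: -0.1420 × log₂(0.1420) = 0.3999
  p(1,1)=80/169: -0.4734 × log₂(0.4734) = 0.5107
H(X,Y) = 1.7406 bits


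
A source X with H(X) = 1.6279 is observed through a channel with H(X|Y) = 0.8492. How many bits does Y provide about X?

I(X;Y) = H(X) - H(X|Y)
I(X;Y) = 1.6279 - 0.8492 = 0.7787 bits


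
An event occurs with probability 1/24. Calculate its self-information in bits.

Information content I(x) = -log₂(p(x))
I = -log₂(1/24) = -log₂(0.0417)
I = 4.5850 bits


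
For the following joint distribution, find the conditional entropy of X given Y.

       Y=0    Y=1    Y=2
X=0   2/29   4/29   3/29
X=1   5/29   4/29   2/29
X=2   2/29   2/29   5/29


H(X|Y) = Σ_y p(y) H(X|Y=y)
  p(Y=0) = 9/29, H(X|Y=0) = 1.4355
  p(Y=1) = 10/29, H(X|Y=1) = 1.5219
  p(Y=2) = 10/29, H(X|Y=2) = 1.4855
H(X|Y) = 0.3103×1.4355 + 0.3448×1.5219 + 0.3448×1.4855 = 1.4825 bits


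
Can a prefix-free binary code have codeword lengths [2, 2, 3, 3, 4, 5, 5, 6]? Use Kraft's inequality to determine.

Kraft inequality: Σ 2^(-l_i) ≤ 1 for prefix-free code
Calculating: 2^(-2) + 2^(-2) + 2^(-3) + 2^(-3) + 2^(-4) + 2^(-5) + 2^(-5) + 2^(-6)
= 0.25 + 0.25 + 0.125 + 0.125 + 0.0625 + 0.03125 + 0.03125 + 0.015625
= 0.8906
Since 0.8906 ≤ 1, prefix-free code exists


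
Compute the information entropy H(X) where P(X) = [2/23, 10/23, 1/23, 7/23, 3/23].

H(X) = -Σ p(x) log₂ p(x)
  -2/23 × log₂(2/23) = 0.3064
  -10/23 × log₂(10/23) = 0.5224
  -1/23 × log₂(1/23) = 0.1967
  -7/23 × log₂(7/23) = 0.5223
  -3/23 × log₂(3/23) = 0.3833
H(X) = 1.9311 bits


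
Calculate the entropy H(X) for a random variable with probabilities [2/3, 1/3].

H(X) = -Σ p(x) log₂ p(x)
  -2/3 × log₂(2/3) = 0.3900
  -1/3 × log₂(1/3) = 0.5283
H(X) = 0.9183 bits


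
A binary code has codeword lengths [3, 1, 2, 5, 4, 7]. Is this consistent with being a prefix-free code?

Kraft inequality: Σ 2^(-l_i) ≤ 1 for prefix-free code
Calculating: 2^(-3) + 2^(-1) + 2^(-2) + 2^(-5) + 2^(-4) + 2^(-7)
= 0.125 + 0.5 + 0.25 + 0.03125 + 0.0625 + 0.0078125
= 0.9766
Since 0.9766 ≤ 1, prefix-free code exists


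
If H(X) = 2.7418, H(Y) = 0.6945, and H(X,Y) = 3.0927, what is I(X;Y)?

I(X;Y) = H(X) + H(Y) - H(X,Y)
I(X;Y) = 2.7418 + 0.6945 - 3.0927 = 0.3436 bits


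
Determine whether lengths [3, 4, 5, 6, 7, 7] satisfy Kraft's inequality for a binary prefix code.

Kraft inequality: Σ 2^(-l_i) ≤ 1 for prefix-free code
Calculating: 2^(-3) + 2^(-4) + 2^(-5) + 2^(-6) + 2^(-7) + 2^(-7)
= 0.125 + 0.0625 + 0.03125 + 0.015625 + 0.0078125 + 0.0078125
= 0.2500
Since 0.2500 ≤ 1, prefix-free code exists


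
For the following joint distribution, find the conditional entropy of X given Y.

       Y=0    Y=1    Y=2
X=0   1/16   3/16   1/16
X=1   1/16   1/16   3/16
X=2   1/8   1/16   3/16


H(X|Y) = Σ_y p(y) H(X|Y=y)
  p(Y=0) = 1/4, H(X|Y=0) = 1.5000
  p(Y=1) = 5/16, H(X|Y=1) = 1.3710
  p(Y=2) = 7/16, H(X|Y=2) = 1.4488
H(X|Y) = 0.2500×1.5000 + 0.3125×1.3710 + 0.4375×1.4488 = 1.4373 bits


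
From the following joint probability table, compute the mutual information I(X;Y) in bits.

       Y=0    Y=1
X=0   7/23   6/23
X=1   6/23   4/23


H(X) = 0.9877, H(Y) = 0.9877, H(X,Y) = 1.9726
I(X;Y) = H(X) + H(Y) - H(X,Y) = 0.0027 bits


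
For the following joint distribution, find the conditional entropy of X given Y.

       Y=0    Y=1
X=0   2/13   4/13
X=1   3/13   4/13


H(X|Y) = Σ_y p(y) H(X|Y=y)
  p(Y=0) = 5/13, H(X|Y=0) = 0.9710
  p(Y=1) = 8/13, H(X|Y=1) = 1.0000
H(X|Y) = 0.3846×0.9710 + 0.6154×1.0000 = 0.9888 bits


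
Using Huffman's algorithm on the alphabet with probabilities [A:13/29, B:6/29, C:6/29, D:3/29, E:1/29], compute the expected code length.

Huffman tree construction:
Combine smallest probabilities repeatedly
Resulting codes:
  A: 0 (length 1)
  B: 111 (length 3)
  C: 10 (length 2)
  D: 1101 (length 4)
  E: 1100 (length 4)
Average length = Σ p(s) × length(s) = 2.0345 bits


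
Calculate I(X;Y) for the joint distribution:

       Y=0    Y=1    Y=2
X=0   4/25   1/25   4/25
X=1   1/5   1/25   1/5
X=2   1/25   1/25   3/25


H(X) = 1.5161, H(Y) = 1.4041, H(X,Y) = 2.8849
I(X;Y) = H(X) + H(Y) - H(X,Y) = 0.0354 bits


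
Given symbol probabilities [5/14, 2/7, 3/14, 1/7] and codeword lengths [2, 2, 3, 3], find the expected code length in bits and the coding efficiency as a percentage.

Average length L = Σ p_i × l_i = 2.3571 bits
Entropy H = 1.9242 bits
Efficiency η = H/L × 100% = 81.63%


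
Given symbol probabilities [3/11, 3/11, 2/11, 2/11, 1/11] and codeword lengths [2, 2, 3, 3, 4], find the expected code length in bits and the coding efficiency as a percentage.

Average length L = Σ p_i × l_i = 2.5455 bits
Entropy H = 2.2313 bits
Efficiency η = H/L × 100% = 87.66%


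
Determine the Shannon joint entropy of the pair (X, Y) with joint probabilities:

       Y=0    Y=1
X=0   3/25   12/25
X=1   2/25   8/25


H(X,Y) = -Σ p(x,y) log₂ p(x,y)
  p(0,0)=3/25: -0.1200 × log₂(0.1200) = 0.3671
  p(0,1)=12/25: -0.4800 × log₂(0.4800) = 0.5083
  p(1,0)=2/25: -0.0800 × log₂(0.0800) = 0.2915
  p(1,1)=8/25: -0.3200 × log₂(0.3200) = 0.5260
H(X,Y) = 1.6929 bits


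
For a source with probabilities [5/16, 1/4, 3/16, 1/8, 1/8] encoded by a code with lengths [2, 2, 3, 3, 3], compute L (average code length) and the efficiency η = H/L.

Average length L = Σ p_i × l_i = 2.4375 bits
Entropy H = 2.2272 bits
Efficiency η = H/L × 100% = 91.37%


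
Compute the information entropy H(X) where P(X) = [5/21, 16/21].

H(X) = -Σ p(x) log₂ p(x)
  -5/21 × log₂(5/21) = 0.4929
  -16/21 × log₂(16/21) = 0.2989
H(X) = 0.7919 bits


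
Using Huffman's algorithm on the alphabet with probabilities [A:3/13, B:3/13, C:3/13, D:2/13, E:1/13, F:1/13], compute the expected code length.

Huffman tree construction:
Combine smallest probabilities repeatedly
Resulting codes:
  A: 00 (length 2)
  B: 01 (length 2)
  C: 10 (length 2)
  D: 110 (length 3)
  E: 1110 (length 4)
  F: 1111 (length 4)
Average length = Σ p(s) × length(s) = 2.4615 bits


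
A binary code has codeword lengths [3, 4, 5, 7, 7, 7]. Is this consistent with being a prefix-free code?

Kraft inequality: Σ 2^(-l_i) ≤ 1 for prefix-free code
Calculating: 2^(-3) + 2^(-4) + 2^(-5) + 2^(-7) + 2^(-7) + 2^(-7)
= 0.125 + 0.0625 + 0.03125 + 0.0078125 + 0.0078125 + 0.0078125
= 0.2422
Since 0.2422 ≤ 1, prefix-free code exists


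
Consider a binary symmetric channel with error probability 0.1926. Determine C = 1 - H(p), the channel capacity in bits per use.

For BSC with error probability p:
C = 1 - H(p) where H(p) is binary entropy
H(0.1926) = -0.1926 × log₂(0.1926) - 0.8074 × log₂(0.8074)
H(p) = 0.7069
C = 1 - 0.7069 = 0.2931 bits/use


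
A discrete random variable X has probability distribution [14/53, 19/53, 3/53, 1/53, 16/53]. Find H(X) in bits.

H(X) = -Σ p(x) log₂ p(x)
  -14/53 × log₂(14/53) = 0.5073
  -19/53 × log₂(19/53) = 0.5306
  -3/53 × log₂(3/53) = 0.2345
  -1/53 × log₂(1/53) = 0.1081
  -16/53 × log₂(16/53) = 0.5216
H(X) = 1.9021 bits


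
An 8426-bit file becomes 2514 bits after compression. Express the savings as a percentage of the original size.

Space savings = (1 - Compressed/Original) × 100%
= (1 - 2514/8426) × 100%
= 70.16%


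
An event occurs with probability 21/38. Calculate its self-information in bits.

Information content I(x) = -log₂(p(x))
I = -log₂(21/38) = -log₂(0.5526)
I = 0.8556 bits


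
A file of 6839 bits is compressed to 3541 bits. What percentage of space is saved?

Space savings = (1 - Compressed/Original) × 100%
= (1 - 3541/6839) × 100%
= 48.22%


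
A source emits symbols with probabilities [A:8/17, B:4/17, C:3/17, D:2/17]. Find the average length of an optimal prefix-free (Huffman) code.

Huffman tree construction:
Combine smallest probabilities repeatedly
Resulting codes:
  A: 0 (length 1)
  B: 10 (length 2)
  C: 111 (length 3)
  D: 110 (length 3)
Average length = Σ p(s) × length(s) = 1.8235 bits


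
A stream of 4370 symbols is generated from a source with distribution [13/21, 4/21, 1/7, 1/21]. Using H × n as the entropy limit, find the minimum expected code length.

Entropy H = 1.4942 bits/symbol
Minimum bits = H × n = 1.4942 × 4370
= 6529.63 bits


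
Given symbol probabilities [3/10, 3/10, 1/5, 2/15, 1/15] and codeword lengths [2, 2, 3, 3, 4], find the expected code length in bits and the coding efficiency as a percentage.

Average length L = Σ p_i × l_i = 2.4667 bits
Entropy H = 2.1546 bits
Efficiency η = H/L × 100% = 87.35%


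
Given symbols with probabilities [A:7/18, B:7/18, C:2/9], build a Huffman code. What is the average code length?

Huffman tree construction:
Combine smallest probabilities repeatedly
Resulting codes:
  A: 11 (length 2)
  B: 0 (length 1)
  C: 10 (length 2)
Average length = Σ p(s) × length(s) = 1.6111 bits


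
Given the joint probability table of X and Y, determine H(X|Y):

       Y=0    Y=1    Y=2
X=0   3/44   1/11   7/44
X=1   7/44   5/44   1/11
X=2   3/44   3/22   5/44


H(X|Y) = Σ_y p(y) H(X|Y=y)
  p(Y=0) = 13/44, H(X|Y=0) = 1.4573
  p(Y=1) = 15/44, H(X|Y=1) = 1.5656
  p(Y=2) = 4/11, H(X|Y=2) = 1.5462
H(X|Y) = 0.2955×1.4573 + 0.3409×1.5656 + 0.3636×1.5462 = 1.5265 bits


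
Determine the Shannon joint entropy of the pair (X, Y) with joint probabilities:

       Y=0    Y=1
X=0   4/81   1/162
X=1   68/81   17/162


H(X,Y) = -Σ p(x,y) log₂ p(x,y)
  p(0,0)=4/81: -0.0494 × log₂(0.0494) = 0.2143
  p(0,1)=1/162: -0.0062 × log₂(0.0062) = 0.0453
  p(1,0)=68/81: -0.8395 × log₂(0.8395) = 0.2119
  p(1,1)=17/162: -0.1049 × log₂(0.1049) = 0.3413
H(X,Y) = 0.8128 bits


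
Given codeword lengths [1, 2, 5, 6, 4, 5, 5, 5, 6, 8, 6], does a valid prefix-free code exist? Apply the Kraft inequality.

Kraft inequality: Σ 2^(-l_i) ≤ 1 for prefix-free code
Calculating: 2^(-1) + 2^(-2) + 2^(-5) + 2^(-6) + 2^(-4) + 2^(-5) + 2^(-5) + 2^(-5) + 2^(-6) + 2^(-8) + 2^(-6)
= 0.5 + 0.25 + 0.03125 + 0.015625 + 0.0625 + 0.03125 + 0.03125 + 0.03125 + 0.015625 + 0.00390625 + 0.015625
= 0.9883
Since 0.9883 ≤ 1, prefix-free code exists


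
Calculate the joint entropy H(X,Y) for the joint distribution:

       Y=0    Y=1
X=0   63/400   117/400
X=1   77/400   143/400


H(X,Y) = -Σ p(x,y) log₂ p(x,y)
  p(0,0)=63/400: -0.1575 × log₂(0.1575) = 0.4200
  p(0,1)=117/400: -0.2925 × log₂(0.2925) = 0.5187
  p(1,0)=77/400: -0.1925 × log₂(0.1925) = 0.4576
  p(1,1)=143/400: -0.3575 × log₂(0.3575) = 0.5305
H(X,Y) = 1.9268 bits


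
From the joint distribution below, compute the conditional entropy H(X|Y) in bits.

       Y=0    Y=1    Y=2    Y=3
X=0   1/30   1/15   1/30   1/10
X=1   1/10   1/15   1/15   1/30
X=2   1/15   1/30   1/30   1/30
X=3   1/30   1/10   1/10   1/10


H(X|Y) = Σ_y p(y) H(X|Y=y)
  p(Y=0) = 7/30, H(X|Y=0) = 1.8424
  p(Y=1) = 4/15, H(X|Y=1) = 1.9056
  p(Y=2) = 7/30, H(X|Y=2) = 1.8424
  p(Y=3) = 4/15, H(X|Y=3) = 1.8113
H(X|Y) = 0.2333×1.8424 + 0.2667×1.9056 + 0.2333×1.8424 + 0.2667×1.8113 = 1.8510 bits


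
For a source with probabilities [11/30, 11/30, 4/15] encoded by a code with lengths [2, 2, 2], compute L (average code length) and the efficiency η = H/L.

Average length L = Σ p_i × l_i = 2.0000 bits
Entropy H = 1.5700 bits
Efficiency η = H/L × 100% = 78.50%


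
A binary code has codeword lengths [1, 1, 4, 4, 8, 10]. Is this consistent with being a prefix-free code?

Kraft inequality: Σ 2^(-l_i) ≤ 1 for prefix-free code
Calculating: 2^(-1) + 2^(-1) + 2^(-4) + 2^(-4) + 2^(-8) + 2^(-10)
= 0.5 + 0.5 + 0.0625 + 0.0625 + 0.00390625 + 0.0009765625
= 1.1299
Since 1.1299 > 1, prefix-free code does not exist


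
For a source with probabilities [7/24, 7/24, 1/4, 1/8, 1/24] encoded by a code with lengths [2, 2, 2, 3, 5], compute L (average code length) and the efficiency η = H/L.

Average length L = Σ p_i × l_i = 2.2500 bits
Entropy H = 2.1030 bits
Efficiency η = H/L × 100% = 93.47%


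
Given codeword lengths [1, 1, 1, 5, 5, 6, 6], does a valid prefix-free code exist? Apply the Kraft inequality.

Kraft inequality: Σ 2^(-l_i) ≤ 1 for prefix-free code
Calculating: 2^(-1) + 2^(-1) + 2^(-1) + 2^(-5) + 2^(-5) + 2^(-6) + 2^(-6)
= 0.5 + 0.5 + 0.5 + 0.03125 + 0.03125 + 0.015625 + 0.015625
= 1.5938
Since 1.5938 > 1, prefix-free code does not exist


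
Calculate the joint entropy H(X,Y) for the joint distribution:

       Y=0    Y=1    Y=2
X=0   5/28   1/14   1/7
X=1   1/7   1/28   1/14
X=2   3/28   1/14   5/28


H(X,Y) = -Σ p(x,y) log₂ p(x,y)
  p(0,0)=5/28: -0.1786 × log₂(0.1786) = 0.4438
  p(0,1)=1/14: -0.0714 × log₂(0.0714) = 0.2720
  p(0,2)=1/7: -0.1429 × log₂(0.1429) = 0.4011
  p(1,0)=1/7: -0.1429 × log₂(0.1429) = 0.4011
  p(1,1)=1/28: -0.0357 × log₂(0.0357) = 0.1717
  p(1,2)=1/14: -0.0714 × log₂(0.0714) = 0.2720
  p(2,0)=3/28: -0.1071 × log₂(0.1071) = 0.3453
  p(2,1)=1/14: -0.0714 × log₂(0.0714) = 0.2720
  p(2,2)=5/28: -0.1786 × log₂(0.1786) = 0.4438
H(X,Y) = 3.0226 bits


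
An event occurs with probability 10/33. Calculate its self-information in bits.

Information content I(x) = -log₂(p(x))
I = -log₂(10/33) = -log₂(0.3030)
I = 1.7225 bits


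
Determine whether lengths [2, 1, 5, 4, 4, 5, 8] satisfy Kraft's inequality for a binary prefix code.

Kraft inequality: Σ 2^(-l_i) ≤ 1 for prefix-free code
Calculating: 2^(-2) + 2^(-1) + 2^(-5) + 2^(-4) + 2^(-4) + 2^(-5) + 2^(-8)
= 0.25 + 0.5 + 0.03125 + 0.0625 + 0.0625 + 0.03125 + 0.00390625
= 0.9414
Since 0.9414 ≤ 1, prefix-free code exists


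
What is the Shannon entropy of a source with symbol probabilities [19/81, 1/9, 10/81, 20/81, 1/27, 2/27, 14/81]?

H(X) = -Σ p(x) log₂ p(x)
  -19/81 × log₂(19/81) = 0.4907
  -1/9 × log₂(1/9) = 0.3522
  -10/81 × log₂(10/81) = 0.3726
  -20/81 × log₂(20/81) = 0.4983
  -1/27 × log₂(1/27) = 0.1761
  -2/27 × log₂(2/27) = 0.2781
  -14/81 × log₂(14/81) = 0.4377
H(X) = 2.6057 bits


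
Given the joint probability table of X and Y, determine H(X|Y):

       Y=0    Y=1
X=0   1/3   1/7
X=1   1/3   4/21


H(X|Y) = Σ_y p(y) H(X|Y=y)
  p(Y=0) = 2/3, H(X|Y=0) = 1.0000
  p(Y=1) = 1/3, H(X|Y=1) = 0.9852
H(X|Y) = 0.6667×1.0000 + 0.3333×0.9852 = 0.9951 bits


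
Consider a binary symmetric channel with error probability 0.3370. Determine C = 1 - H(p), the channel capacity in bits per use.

For BSC with error probability p:
C = 1 - H(p) where H(p) is binary entropy
H(0.3370) = -0.3370 × log₂(0.3370) - 0.6630 × log₂(0.6630)
H(p) = 0.9219
C = 1 - 0.9219 = 0.0781 bits/use


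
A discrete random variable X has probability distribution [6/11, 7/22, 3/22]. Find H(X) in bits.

H(X) = -Σ p(x) log₂ p(x)
  -6/11 × log₂(6/11) = 0.4770
  -7/22 × log₂(7/22) = 0.5257
  -3/22 × log₂(3/22) = 0.3920
H(X) = 1.3946 bits


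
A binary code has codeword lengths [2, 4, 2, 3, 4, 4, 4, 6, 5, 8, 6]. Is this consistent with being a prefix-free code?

Kraft inequality: Σ 2^(-l_i) ≤ 1 for prefix-free code
Calculating: 2^(-2) + 2^(-4) + 2^(-2) + 2^(-3) + 2^(-4) + 2^(-4) + 2^(-4) + 2^(-6) + 2^(-5) + 2^(-8) + 2^(-6)
= 0.25 + 0.0625 + 0.25 + 0.125 + 0.0625 + 0.0625 + 0.0625 + 0.015625 + 0.03125 + 0.00390625 + 0.015625
= 0.9414
Since 0.9414 ≤ 1, prefix-free code exists


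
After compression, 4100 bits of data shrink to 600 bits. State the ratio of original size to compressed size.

Compression ratio = Original / Compressed
= 4100 / 600 = 6.83:1


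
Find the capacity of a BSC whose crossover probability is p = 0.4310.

For BSC with error probability p:
C = 1 - H(p) where H(p) is binary entropy
H(0.4310) = -0.4310 × log₂(0.4310) - 0.5690 × log₂(0.5690)
H(p) = 0.9862
C = 1 - 0.9862 = 0.0138 bits/use


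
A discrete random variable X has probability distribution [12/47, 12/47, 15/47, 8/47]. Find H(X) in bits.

H(X) = -Σ p(x) log₂ p(x)
  -12/47 × log₂(12/47) = 0.5029
  -12/47 × log₂(12/47) = 0.5029
  -15/47 × log₂(15/47) = 0.5259
  -8/47 × log₂(8/47) = 0.4348
H(X) = 1.9665 bits


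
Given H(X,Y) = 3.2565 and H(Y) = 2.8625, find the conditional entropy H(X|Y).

Chain rule: H(X,Y) = H(X|Y) + H(Y)
H(X|Y) = H(X,Y) - H(Y) = 3.2565 - 2.8625 = 0.394 bits


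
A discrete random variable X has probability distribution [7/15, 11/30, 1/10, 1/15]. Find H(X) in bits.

H(X) = -Σ p(x) log₂ p(x)
  -7/15 × log₂(7/15) = 0.5131
  -11/30 × log₂(11/30) = 0.5307
  -1/10 × log₂(1/10) = 0.3322
  -1/15 × log₂(1/15) = 0.2605
H(X) = 1.6365 bits


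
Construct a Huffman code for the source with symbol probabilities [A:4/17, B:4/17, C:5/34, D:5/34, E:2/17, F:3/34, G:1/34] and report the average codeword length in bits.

Huffman tree construction:
Combine smallest probabilities repeatedly
Resulting codes:
  A: 00 (length 2)
  B: 01 (length 2)
  C: 110 (length 3)
  D: 111 (length 3)
  E: 100 (length 3)
  F: 1011 (length 4)
  G: 1010 (length 4)
Average length = Σ p(s) × length(s) = 2.6471 bits


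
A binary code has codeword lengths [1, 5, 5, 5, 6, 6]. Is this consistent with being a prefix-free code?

Kraft inequality: Σ 2^(-l_i) ≤ 1 for prefix-free code
Calculating: 2^(-1) + 2^(-5) + 2^(-5) + 2^(-5) + 2^(-6) + 2^(-6)
= 0.5 + 0.03125 + 0.03125 + 0.03125 + 0.015625 + 0.015625
= 0.6250
Since 0.6250 ≤ 1, prefix-free code exists


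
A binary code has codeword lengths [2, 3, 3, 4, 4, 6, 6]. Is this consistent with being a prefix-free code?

Kraft inequality: Σ 2^(-l_i) ≤ 1 for prefix-free code
Calculating: 2^(-2) + 2^(-3) + 2^(-3) + 2^(-4) + 2^(-4) + 2^(-6) + 2^(-6)
= 0.25 + 0.125 + 0.125 + 0.0625 + 0.0625 + 0.015625 + 0.015625
= 0.6562
Since 0.6562 ≤ 1, prefix-free code exists


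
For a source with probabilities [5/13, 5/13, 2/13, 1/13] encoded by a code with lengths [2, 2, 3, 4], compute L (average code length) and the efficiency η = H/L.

Average length L = Σ p_i × l_i = 2.3077 bits
Entropy H = 1.7605 bits
Efficiency η = H/L × 100% = 76.29%


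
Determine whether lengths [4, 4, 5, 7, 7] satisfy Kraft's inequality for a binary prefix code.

Kraft inequality: Σ 2^(-l_i) ≤ 1 for prefix-free code
Calculating: 2^(-4) + 2^(-4) + 2^(-5) + 2^(-7) + 2^(-7)
= 0.0625 + 0.0625 + 0.03125 + 0.0078125 + 0.0078125
= 0.1719
Since 0.1719 ≤ 1, prefix-free code exists


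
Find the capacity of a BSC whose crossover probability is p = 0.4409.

For BSC with error probability p:
C = 1 - H(p) where H(p) is binary entropy
H(0.4409) = -0.4409 × log₂(0.4409) - 0.5591 × log₂(0.5591)
H(p) = 0.9899
C = 1 - 0.9899 = 0.0101 bits/use


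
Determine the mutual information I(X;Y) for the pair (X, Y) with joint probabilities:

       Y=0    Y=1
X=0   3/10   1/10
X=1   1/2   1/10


H(X) = 0.9710, H(Y) = 0.7219, H(X,Y) = 1.6855
I(X;Y) = H(X) + H(Y) - H(X,Y) = 0.0074 bits


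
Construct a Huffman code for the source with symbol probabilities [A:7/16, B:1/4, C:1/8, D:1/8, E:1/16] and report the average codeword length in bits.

Huffman tree construction:
Combine smallest probabilities repeatedly
Resulting codes:
  A: 0 (length 1)
  B: 10 (length 2)
  C: 1111 (length 4)
  D: 110 (length 3)
  E: 1110 (length 4)
Average length = Σ p(s) × length(s) = 2.0625 bits


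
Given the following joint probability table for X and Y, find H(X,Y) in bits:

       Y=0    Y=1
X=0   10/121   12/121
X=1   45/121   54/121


H(X,Y) = -Σ p(x,y) log₂ p(x,y)
  p(0,0)=10/121: -0.0826 × log₂(0.0826) = 0.2973
  p(0,1)=12/121: -0.0992 × log₂(0.0992) = 0.3306
  p(1,0)=45/121: -0.3719 × log₂(0.3719) = 0.5307
  p(1,1)=54/121: -0.4463 × log₂(0.4463) = 0.5195
H(X,Y) = 1.6781 bits


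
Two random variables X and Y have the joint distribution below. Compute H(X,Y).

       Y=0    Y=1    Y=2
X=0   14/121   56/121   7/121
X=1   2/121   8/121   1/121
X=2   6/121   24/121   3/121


H(X,Y) = -Σ p(x,y) log₂ p(x,y)
  p(0,0)=14/121: -0.1157 × log₂(0.1157) = 0.3600
  p(0,1)=56/121: -0.4628 × log₂(0.4628) = 0.5144
  p(0,2)=7/121: -0.0579 × log₂(0.0579) = 0.2379
  p(1,0)=2/121: -0.0165 × log₂(0.0165) = 0.0978
  p(1,1)=8/121: -0.0661 × log₂(0.0661) = 0.2591
  p(1,2)=1/121: -0.0083 × log₂(0.0083) = 0.0572
  p(2,0)=6/121: -0.0496 × log₂(0.0496) = 0.2149
  p(2,1)=24/121: -0.1983 × log₂(0.1983) = 0.4629
  p(2,2)=3/121: -0.0248 × log₂(0.0248) = 0.1322
H(X,Y) = 2.3365 bits


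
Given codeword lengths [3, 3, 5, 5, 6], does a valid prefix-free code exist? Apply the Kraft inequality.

Kraft inequality: Σ 2^(-l_i) ≤ 1 for prefix-free code
Calculating: 2^(-3) + 2^(-3) + 2^(-5) + 2^(-5) + 2^(-6)
= 0.125 + 0.125 + 0.03125 + 0.03125 + 0.015625
= 0.3281
Since 0.3281 ≤ 1, prefix-free code exists


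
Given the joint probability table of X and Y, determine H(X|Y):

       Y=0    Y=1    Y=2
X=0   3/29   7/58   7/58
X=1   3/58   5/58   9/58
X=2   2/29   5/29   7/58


H(X|Y) = Σ_y p(y) H(X|Y=y)
  p(Y=0) = 13/58, H(X|Y=0) = 1.5262
  p(Y=1) = 11/29, H(X|Y=1) = 1.5285
  p(Y=2) = 23/58, H(X|Y=2) = 1.5743
H(X|Y) = 0.2241×1.5262 + 0.3793×1.5285 + 0.3966×1.5743 = 1.5462 bits


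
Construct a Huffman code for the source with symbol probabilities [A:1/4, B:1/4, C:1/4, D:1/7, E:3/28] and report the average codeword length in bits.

Huffman tree construction:
Combine smallest probabilities repeatedly
Resulting codes:
  A: 00 (length 2)
  B: 01 (length 2)
  C: 10 (length 2)
  D: 111 (length 3)
  E: 110 (length 3)
Average length = Σ p(s) × length(s) = 2.2500 bits


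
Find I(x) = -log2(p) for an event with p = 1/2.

Information content I(x) = -log₂(p(x))
I = -log₂(1/2) = -log₂(0.5000)
I = 1.0000 bits


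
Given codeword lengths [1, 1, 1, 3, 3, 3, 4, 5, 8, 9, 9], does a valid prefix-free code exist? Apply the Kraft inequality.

Kraft inequality: Σ 2^(-l_i) ≤ 1 for prefix-free code
Calculating: 2^(-1) + 2^(-1) + 2^(-1) + 2^(-3) + 2^(-3) + 2^(-3) + 2^(-4) + 2^(-5) + 2^(-8) + 2^(-9) + 2^(-9)
= 0.5 + 0.5 + 0.5 + 0.125 + 0.125 + 0.125 + 0.0625 + 0.03125 + 0.00390625 + 0.001953125 + 0.001953125
= 1.9766
Since 1.9766 > 1, prefix-free code does not exist


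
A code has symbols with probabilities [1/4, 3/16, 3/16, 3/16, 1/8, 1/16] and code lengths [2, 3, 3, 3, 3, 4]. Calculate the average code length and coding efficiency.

Average length L = Σ p_i × l_i = 2.8125 bits
Entropy H = 2.4835 bits
Efficiency η = H/L × 100% = 88.30%


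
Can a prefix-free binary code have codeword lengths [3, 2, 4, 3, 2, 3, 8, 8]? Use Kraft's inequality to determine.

Kraft inequality: Σ 2^(-l_i) ≤ 1 for prefix-free code
Calculating: 2^(-3) + 2^(-2) + 2^(-4) + 2^(-3) + 2^(-2) + 2^(-3) + 2^(-8) + 2^(-8)
= 0.125 + 0.25 + 0.0625 + 0.125 + 0.25 + 0.125 + 0.00390625 + 0.00390625
= 0.9453
Since 0.9453 ≤ 1, prefix-free code exists


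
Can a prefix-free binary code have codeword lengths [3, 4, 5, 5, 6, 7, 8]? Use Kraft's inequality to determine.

Kraft inequality: Σ 2^(-l_i) ≤ 1 for prefix-free code
Calculating: 2^(-3) + 2^(-4) + 2^(-5) + 2^(-5) + 2^(-6) + 2^(-7) + 2^(-8)
= 0.125 + 0.0625 + 0.03125 + 0.03125 + 0.015625 + 0.0078125 + 0.00390625
= 0.2773
Since 0.2773 ≤ 1, prefix-free code exists


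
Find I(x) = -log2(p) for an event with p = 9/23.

Information content I(x) = -log₂(p(x))
I = -log₂(9/23) = -log₂(0.3913)
I = 1.3536 bits


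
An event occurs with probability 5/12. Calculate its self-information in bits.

Information content I(x) = -log₂(p(x))
I = -log₂(5/12) = -log₂(0.4167)
I = 1.2630 bits


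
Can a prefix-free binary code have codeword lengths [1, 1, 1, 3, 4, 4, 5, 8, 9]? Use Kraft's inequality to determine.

Kraft inequality: Σ 2^(-l_i) ≤ 1 for prefix-free code
Calculating: 2^(-1) + 2^(-1) + 2^(-1) + 2^(-3) + 2^(-4) + 2^(-4) + 2^(-5) + 2^(-8) + 2^(-9)
= 0.5 + 0.5 + 0.5 + 0.125 + 0.0625 + 0.0625 + 0.03125 + 0.00390625 + 0.001953125
= 1.7871
Since 1.7871 > 1, prefix-free code does not exist


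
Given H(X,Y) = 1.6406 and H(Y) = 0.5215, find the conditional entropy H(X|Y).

Chain rule: H(X,Y) = H(X|Y) + H(Y)
H(X|Y) = H(X,Y) - H(Y) = 1.6406 - 0.5215 = 1.1191 bits


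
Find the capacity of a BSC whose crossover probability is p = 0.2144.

For BSC with error probability p:
C = 1 - H(p) where H(p) is binary entropy
H(0.2144) = -0.2144 × log₂(0.2144) - 0.7856 × log₂(0.7856)
H(p) = 0.7498
C = 1 - 0.7498 = 0.2502 bits/use


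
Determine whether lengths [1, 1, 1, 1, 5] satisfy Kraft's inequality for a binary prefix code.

Kraft inequality: Σ 2^(-l_i) ≤ 1 for prefix-free code
Calculating: 2^(-1) + 2^(-1) + 2^(-1) + 2^(-1) + 2^(-5)
= 0.5 + 0.5 + 0.5 + 0.5 + 0.03125
= 2.0312
Since 2.0312 > 1, prefix-free code does not exist


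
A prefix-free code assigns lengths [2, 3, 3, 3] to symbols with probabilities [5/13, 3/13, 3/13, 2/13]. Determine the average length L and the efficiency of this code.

Average length L = Σ p_i × l_i = 2.6154 bits
Entropy H = 1.9220 bits
Efficiency η = H/L × 100% = 73.49%


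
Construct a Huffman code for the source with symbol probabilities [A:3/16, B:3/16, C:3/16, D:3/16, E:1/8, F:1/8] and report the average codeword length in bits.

Huffman tree construction:
Combine smallest probabilities repeatedly
Resulting codes:
  A: 110 (length 3)
  B: 111 (length 3)
  C: 00 (length 2)
  D: 01 (length 2)
  E: 100 (length 3)
  F: 101 (length 3)
Average length = Σ p(s) × length(s) = 2.6250 bits


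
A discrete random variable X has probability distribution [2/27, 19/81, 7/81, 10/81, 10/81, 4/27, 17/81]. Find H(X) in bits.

H(X) = -Σ p(x) log₂ p(x)
  -2/27 × log₂(2/27) = 0.2781
  -19/81 × log₂(19/81) = 0.4907
  -7/81 × log₂(7/81) = 0.3053
  -10/81 × log₂(10/81) = 0.3726
  -10/81 × log₂(10/81) = 0.3726
  -4/27 × log₂(4/27) = 0.4081
  -17/81 × log₂(17/81) = 0.4727
H(X) = 2.7001 bits


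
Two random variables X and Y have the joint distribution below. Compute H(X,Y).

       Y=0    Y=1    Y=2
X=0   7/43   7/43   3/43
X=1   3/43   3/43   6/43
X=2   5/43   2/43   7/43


H(X,Y) = -Σ p(x,y) log₂ p(x,y)
  p(0,0)=7/43: -0.1628 × log₂(0.1628) = 0.4263
  p(0,1)=7/43: -0.1628 × log₂(0.1628) = 0.4263
  p(0,2)=3/43: -0.0698 × log₂(0.0698) = 0.2680
  p(1,0)=3/43: -0.0698 × log₂(0.0698) = 0.2680
  p(1,1)=3/43: -0.0698 × log₂(0.0698) = 0.2680
  p(1,2)=6/43: -0.1395 × log₂(0.1395) = 0.3965
  p(2,0)=5/43: -0.1163 × log₂(0.1163) = 0.3610
  p(2,1)=2/43: -0.0465 × log₂(0.0465) = 0.2059
  p(2,2)=7/43: -0.1628 × log₂(0.1628) = 0.4263
H(X,Y) = 3.0463 bits


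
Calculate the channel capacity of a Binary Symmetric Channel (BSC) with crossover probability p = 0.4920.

For BSC with error probability p:
C = 1 - H(p) where H(p) is binary entropy
H(0.4920) = -0.4920 × log₂(0.4920) - 0.5080 × log₂(0.5080)
H(p) = 0.9998
C = 1 - 0.9998 = 0.0002 bits/use


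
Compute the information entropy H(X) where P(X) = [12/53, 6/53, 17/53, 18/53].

H(X) = -Σ p(x) log₂ p(x)
  -12/53 × log₂(12/53) = 0.4852
  -6/53 × log₂(6/53) = 0.3558
  -17/53 × log₂(17/53) = 0.5262
  -18/53 × log₂(18/53) = 0.5291
H(X) = 1.8963 bits


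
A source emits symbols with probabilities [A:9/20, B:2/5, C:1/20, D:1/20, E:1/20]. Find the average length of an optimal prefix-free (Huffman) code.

Huffman tree construction:
Combine smallest probabilities repeatedly
Resulting codes:
  A: 0 (length 1)
  B: 11 (length 2)
  C: 1010 (length 4)
  D: 1011 (length 4)
  E: 100 (length 3)
Average length = Σ p(s) × length(s) = 1.8000 bits


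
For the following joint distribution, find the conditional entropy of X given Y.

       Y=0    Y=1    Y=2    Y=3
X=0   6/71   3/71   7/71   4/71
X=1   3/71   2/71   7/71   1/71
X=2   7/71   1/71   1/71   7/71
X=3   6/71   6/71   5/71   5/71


H(X|Y) = Σ_y p(y) H(X|Y=y)
  p(Y=0) = 22/71, H(X|Y=0) = 1.9401
  p(Y=1) = 12/71, H(X|Y=1) = 1.7296
  p(Y=2) = 20/71, H(X|Y=2) = 1.7763
  p(Y=3) = 17/71, H(X|Y=3) = 1.7780
H(X|Y) = 0.3099×1.9401 + 0.1690×1.7296 + 0.2817×1.7763 + 0.2394×1.7780 = 1.8196 bits


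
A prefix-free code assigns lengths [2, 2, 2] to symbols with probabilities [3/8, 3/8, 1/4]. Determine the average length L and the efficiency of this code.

Average length L = Σ p_i × l_i = 2.0000 bits
Entropy H = 1.5613 bits
Efficiency η = H/L × 100% = 78.06%


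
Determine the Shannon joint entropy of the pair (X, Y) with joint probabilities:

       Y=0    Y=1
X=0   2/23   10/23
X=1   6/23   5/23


H(X,Y) = -Σ p(x,y) log₂ p(x,y)
  p(0,0)=2/23: -0.0870 × log₂(0.0870) = 0.3064
  p(0,1)=10/23: -0.4348 × log₂(0.4348) = 0.5224
  p(1,0)=6/23: -0.2609 × log₂(0.2609) = 0.5057
  p(1,1)=5/23: -0.2174 × log₂(0.2174) = 0.4786
H(X,Y) = 1.8132 bits


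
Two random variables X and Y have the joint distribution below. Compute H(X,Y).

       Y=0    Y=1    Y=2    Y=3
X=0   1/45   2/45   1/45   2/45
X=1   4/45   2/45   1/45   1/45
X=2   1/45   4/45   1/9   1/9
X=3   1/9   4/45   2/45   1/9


H(X,Y) = -Σ p(x,y) log₂ p(x,y)
  p(0,0)=1/45: -0.0222 × log₂(0.0222) = 0.1220
  p(0,1)=2/45: -0.0444 × log₂(0.0444) = 0.1996
  p(0,2)=1/45: -0.0222 × log₂(0.0222) = 0.1220
  p(0,3)=2/45: -0.0444 × log₂(0.0444) = 0.1996
  p(1,0)=4/45: -0.0889 × log₂(0.0889) = 0.3104
  p(1,1)=2/45: -0.0444 × log₂(0.0444) = 0.1996
  p(1,2)=1/45: -0.0222 × log₂(0.0222) = 0.1220
  p(1,3)=1/45: -0.0222 × log₂(0.0222) = 0.1220
  p(2,0)=1/45: -0.0222 × log₂(0.0222) = 0.1220
  p(2,1)=4/45: -0.0889 × log₂(0.0889) = 0.3104
  p(2,2)=1/9: -0.1111 × log₂(0.1111) = 0.3522
  p(2,3)=1/9: -0.1111 × log₂(0.1111) = 0.3522
  p(3,0)=1/9: -0.1111 × log₂(0.1111) = 0.3522
  p(3,1)=4/45: -0.0889 × log₂(0.0889) = 0.3104
  p(3,2)=2/45: -0.0444 × log₂(0.0444) = 0.1996
  p(3,3)=1/9: -0.1111 × log₂(0.1111) = 0.3522
H(X,Y) = 3.7488 bits


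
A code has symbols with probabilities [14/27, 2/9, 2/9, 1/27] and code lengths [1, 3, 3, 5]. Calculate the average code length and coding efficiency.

Average length L = Σ p_i × l_i = 2.0370 bits
Entropy H = 1.6318 bits
Efficiency η = H/L × 100% = 80.11%


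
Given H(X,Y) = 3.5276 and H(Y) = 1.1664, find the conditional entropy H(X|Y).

Chain rule: H(X,Y) = H(X|Y) + H(Y)
H(X|Y) = H(X,Y) - H(Y) = 3.5276 - 1.1664 = 2.3612 bits


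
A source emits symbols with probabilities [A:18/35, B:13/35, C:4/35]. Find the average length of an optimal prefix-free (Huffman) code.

Huffman tree construction:
Combine smallest probabilities repeatedly
Resulting codes:
  A: 1 (length 1)
  B: 01 (length 2)
  C: 00 (length 2)
Average length = Σ p(s) × length(s) = 1.4857 bits


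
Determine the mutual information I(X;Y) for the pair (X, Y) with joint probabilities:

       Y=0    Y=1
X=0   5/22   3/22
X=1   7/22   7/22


H(X) = 0.9457, H(Y) = 0.9940, H(X,Y) = 1.9291
I(X;Y) = H(X) + H(Y) - H(X,Y) = 0.0106 bits


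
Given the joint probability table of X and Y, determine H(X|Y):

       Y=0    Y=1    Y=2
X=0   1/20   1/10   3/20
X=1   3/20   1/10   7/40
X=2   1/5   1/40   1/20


H(X|Y) = Σ_y p(y) H(X|Y=y)
  p(Y=0) = 2/5, H(X|Y=0) = 1.4056
  p(Y=1) = 9/40, H(X|Y=1) = 1.3921
  p(Y=2) = 3/8, H(X|Y=2) = 1.4295
H(X|Y) = 0.4000×1.4056 + 0.2250×1.3921 + 0.3750×1.4295 = 1.4115 bits


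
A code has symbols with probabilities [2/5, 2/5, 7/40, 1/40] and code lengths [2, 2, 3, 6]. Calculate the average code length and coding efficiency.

Average length L = Σ p_i × l_i = 2.2750 bits
Entropy H = 1.6306 bits
Efficiency η = H/L × 100% = 71.68%


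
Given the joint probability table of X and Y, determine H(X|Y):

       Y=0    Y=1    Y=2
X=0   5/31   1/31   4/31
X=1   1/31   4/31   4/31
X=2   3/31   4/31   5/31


H(X|Y) = Σ_y p(y) H(X|Y=y)
  p(Y=0) = 9/31, H(X|Y=0) = 1.3516
  p(Y=1) = 9/31, H(X|Y=1) = 1.3921
  p(Y=2) = 13/31, H(X|Y=2) = 1.5766
H(X|Y) = 0.2903×1.3516 + 0.2903×1.3921 + 0.4194×1.5766 = 1.4577 bits


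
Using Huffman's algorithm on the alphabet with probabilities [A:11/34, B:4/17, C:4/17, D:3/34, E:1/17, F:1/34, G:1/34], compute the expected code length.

Huffman tree construction:
Combine smallest probabilities repeatedly
Resulting codes:
  A: 11 (length 2)
  B: 01 (length 2)
  C: 10 (length 2)
  D: 000 (length 3)
  E: 0010 (length 4)
  F: 00110 (length 5)
  G: 00111 (length 5)
Average length = Σ p(s) × length(s) = 2.3824 bits


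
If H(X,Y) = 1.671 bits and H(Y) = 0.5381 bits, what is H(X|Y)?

Chain rule: H(X,Y) = H(X|Y) + H(Y)
H(X|Y) = H(X,Y) - H(Y) = 1.671 - 0.5381 = 1.1329 bits


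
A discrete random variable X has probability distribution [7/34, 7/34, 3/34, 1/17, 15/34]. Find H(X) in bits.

H(X) = -Σ p(x) log₂ p(x)
  -7/34 × log₂(7/34) = 0.4694
  -7/34 × log₂(7/34) = 0.4694
  -3/34 × log₂(3/34) = 0.3090
  -1/17 × log₂(1/17) = 0.2404
  -15/34 × log₂(15/34) = 0.5208
H(X) = 2.0092 bits


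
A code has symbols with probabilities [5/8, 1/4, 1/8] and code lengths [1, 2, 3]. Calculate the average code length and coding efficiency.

Average length L = Σ p_i × l_i = 1.5000 bits
Entropy H = 1.2988 bits
Efficiency η = H/L × 100% = 86.59%


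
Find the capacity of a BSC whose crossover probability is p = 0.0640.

For BSC with error probability p:
C = 1 - H(p) where H(p) is binary entropy
H(0.0640) = -0.0640 × log₂(0.0640) - 0.9360 × log₂(0.9360)
H(p) = 0.3431
C = 1 - 0.3431 = 0.6569 bits/use


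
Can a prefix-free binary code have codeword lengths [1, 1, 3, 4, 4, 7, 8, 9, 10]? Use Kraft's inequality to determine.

Kraft inequality: Σ 2^(-l_i) ≤ 1 for prefix-free code
Calculating: 2^(-1) + 2^(-1) + 2^(-3) + 2^(-4) + 2^(-4) + 2^(-7) + 2^(-8) + 2^(-9) + 2^(-10)
= 0.5 + 0.5 + 0.125 + 0.0625 + 0.0625 + 0.0078125 + 0.00390625 + 0.001953125 + 0.0009765625
= 1.2646
Since 1.2646 > 1, prefix-free code does not exist


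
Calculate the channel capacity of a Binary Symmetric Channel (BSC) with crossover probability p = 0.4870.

For BSC with error probability p:
C = 1 - H(p) where H(p) is binary entropy
H(0.4870) = -0.4870 × log₂(0.4870) - 0.5130 × log₂(0.5130)
H(p) = 0.9995
C = 1 - 0.9995 = 0.0005 bits/use


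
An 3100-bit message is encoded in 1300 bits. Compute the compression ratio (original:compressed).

Compression ratio = Original / Compressed
= 3100 / 1300 = 2.38:1


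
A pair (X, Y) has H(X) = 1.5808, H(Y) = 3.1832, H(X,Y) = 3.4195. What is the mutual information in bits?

I(X;Y) = H(X) + H(Y) - H(X,Y)
I(X;Y) = 1.5808 + 3.1832 - 3.4195 = 1.3445 bits


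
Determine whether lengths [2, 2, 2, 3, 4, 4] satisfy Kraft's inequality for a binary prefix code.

Kraft inequality: Σ 2^(-l_i) ≤ 1 for prefix-free code
Calculating: 2^(-2) + 2^(-2) + 2^(-2) + 2^(-3) + 2^(-4) + 2^(-4)
= 0.25 + 0.25 + 0.25 + 0.125 + 0.0625 + 0.0625
= 1.0000
Since 1.0000 ≤ 1, prefix-free code exists


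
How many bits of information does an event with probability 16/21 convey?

Information content I(x) = -log₂(p(x))
I = -log₂(16/21) = -log₂(0.7619)
I = 0.3923 bits


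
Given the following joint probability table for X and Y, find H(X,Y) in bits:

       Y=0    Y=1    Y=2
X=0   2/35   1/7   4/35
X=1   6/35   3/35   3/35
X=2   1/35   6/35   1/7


H(X,Y) = -Σ p(x,y) log₂ p(x,y)
  p(0,0)=2/35: -0.0571 × log₂(0.0571) = 0.2360
  p(0,1)=1/7: -0.1429 × log₂(0.1429) = 0.4011
  p(0,2)=4/35: -0.1143 × log₂(0.1143) = 0.3576
  p(1,0)=6/35: -0.1714 × log₂(0.1714) = 0.4362
  p(1,1)=3/35: -0.0857 × log₂(0.0857) = 0.3038
  p(1,2)=3/35: -0.0857 × log₂(0.0857) = 0.3038
  p(2,0)=1/35: -0.0286 × log₂(0.0286) = 0.1466
  p(2,1)=6/35: -0.1714 × log₂(0.1714) = 0.4362
  p(2,2)=1/7: -0.1429 × log₂(0.1429) = 0.4011
H(X,Y) = 3.0222 bits


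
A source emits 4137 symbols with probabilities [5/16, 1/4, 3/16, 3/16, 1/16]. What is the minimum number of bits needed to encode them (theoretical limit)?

Entropy H = 2.1800 bits/symbol
Minimum bits = H × n = 2.1800 × 4137
= 9018.81 bits


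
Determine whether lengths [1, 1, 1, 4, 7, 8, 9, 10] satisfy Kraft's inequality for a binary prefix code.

Kraft inequality: Σ 2^(-l_i) ≤ 1 for prefix-free code
Calculating: 2^(-1) + 2^(-1) + 2^(-1) + 2^(-4) + 2^(-7) + 2^(-8) + 2^(-9) + 2^(-10)
= 0.5 + 0.5 + 0.5 + 0.0625 + 0.0078125 + 0.00390625 + 0.001953125 + 0.0009765625
= 1.5771
Since 1.5771 > 1, prefix-free code does not exist


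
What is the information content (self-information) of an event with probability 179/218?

Information content I(x) = -log₂(p(x))
I = -log₂(179/218) = -log₂(0.8211)
I = 0.2844 bits


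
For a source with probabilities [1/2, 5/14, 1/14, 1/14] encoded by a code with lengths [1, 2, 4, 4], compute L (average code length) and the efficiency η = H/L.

Average length L = Σ p_i × l_i = 1.7857 bits
Entropy H = 1.5744 bits
Efficiency η = H/L × 100% = 88.17%


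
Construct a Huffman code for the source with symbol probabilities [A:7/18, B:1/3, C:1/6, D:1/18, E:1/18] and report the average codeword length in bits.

Huffman tree construction:
Combine smallest probabilities repeatedly
Resulting codes:
  A: 0 (length 1)
  B: 11 (length 2)
  C: 101 (length 3)
  D: 1000 (length 4)
  E: 1001 (length 4)
Average length = Σ p(s) × length(s) = 2.0000 bits
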